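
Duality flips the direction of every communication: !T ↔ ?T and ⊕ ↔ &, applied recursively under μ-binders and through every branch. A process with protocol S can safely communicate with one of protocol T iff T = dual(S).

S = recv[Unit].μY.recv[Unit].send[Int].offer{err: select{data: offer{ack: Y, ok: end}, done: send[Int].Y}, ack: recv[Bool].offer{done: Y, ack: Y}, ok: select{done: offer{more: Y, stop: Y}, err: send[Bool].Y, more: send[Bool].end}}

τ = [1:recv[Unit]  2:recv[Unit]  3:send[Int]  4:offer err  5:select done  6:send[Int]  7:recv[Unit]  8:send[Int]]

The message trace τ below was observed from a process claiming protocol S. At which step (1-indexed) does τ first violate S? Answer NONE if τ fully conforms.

NONE

[1] recv[Unit]  ✓  state: μY.…
[2] recv[Unit]  ✓  state: send[Int].offer{err: select{data: offer{ack: μY.…, ok: end}, done: send[Int].μY.…}, ack: recv[Bool].offer{done: μY.…, ack: μY.…}, ok: select{done: offer{more: μY.…, stop: μY.…}, err: send[Bool].μY.…, more: send[Bool].end}}
[3] send[Int]  ✓  state: offer{err: select{data: offer{ack: μY.…, ok: end}, done: send[Int].μY.…}, ack: recv[Bool].offer{done: μY.…, ack: μY.…}, ok: select{done: offer{more: μY.…, stop: μY.…}, err: send[Bool].μY.…, more: send[Bool].end}}
[4] offer err  ✓  state: select{data: offer{ack: μY.…, ok: end}, done: send[Int].μY.…}
[5] select done  ✓  state: send[Int].μY.…
[6] send[Int]  ✓  state: μY.…
[7] recv[Unit]  ✓  state: send[Int].offer{err: select{data: offer{ack: μY.…, ok: end}, done: send[Int].μY.…}, ack: recv[Bool].offer{done: μY.…, ack: μY.…}, ok: select{done: offer{more: μY.…, stop: μY.…}, err: send[Bool].μY.…, more: send[Bool].end}}
[8] send[Int]  ✓  state: offer{err: select{data: offer{ack: μY.…, ok: end}, done: send[Int].μY.…}, ack: recv[Bool].offer{done: μY.…, ack: μY.…}, ok: select{done: offer{more: μY.…, stop: μY.…}, err: send[Bool].μY.…, more: send[Bool].end}}
trace exhausted — no violation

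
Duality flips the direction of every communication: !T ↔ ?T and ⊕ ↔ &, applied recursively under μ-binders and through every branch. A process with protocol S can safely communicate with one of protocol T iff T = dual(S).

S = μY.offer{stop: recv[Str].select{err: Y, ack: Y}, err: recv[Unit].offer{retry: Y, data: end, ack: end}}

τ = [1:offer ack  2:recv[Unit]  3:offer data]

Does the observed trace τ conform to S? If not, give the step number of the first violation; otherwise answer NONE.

1

step 1: got offer ack, protocol expects offer stop or offer err  ✗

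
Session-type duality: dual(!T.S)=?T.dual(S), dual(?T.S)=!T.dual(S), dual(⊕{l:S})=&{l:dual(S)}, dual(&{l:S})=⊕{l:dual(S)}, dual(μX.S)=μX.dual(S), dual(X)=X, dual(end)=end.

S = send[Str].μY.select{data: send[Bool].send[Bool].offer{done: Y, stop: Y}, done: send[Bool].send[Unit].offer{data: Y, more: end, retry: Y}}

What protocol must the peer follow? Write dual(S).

recv[Str].μY.offer{data: recv[Bool].recv[Bool].select{done: Y, stop: Y}, done: recv[Bool].recv[Unit].select{data: Y, more: end, retry: Y}}

send[Str] ↦ recv[Str]
  μY ↦ μY  (rec unchanged)
    select{data,done} ↦ offer{data,done}  (select→offer)
      case data:
        send[Bool] ↦ recv[Bool]
          send[Bool] ↦ recv[Bool]
            offer{done,stop} ↦ select{done,stop}  (offer→select)
              case done:
                Y ↦ Y
              case stop:
                Y ↦ Y
      case done:
        send[Bool] ↦ recv[Bool]
          send[Unit] ↦ recv[Unit]
            offer{data,more,retry} ↦ select{data,more,retry}  (offer→select)
              case data:
                Y ↦ Y
              case more:
                end ↦ end
              case retry:
                Y ↦ Y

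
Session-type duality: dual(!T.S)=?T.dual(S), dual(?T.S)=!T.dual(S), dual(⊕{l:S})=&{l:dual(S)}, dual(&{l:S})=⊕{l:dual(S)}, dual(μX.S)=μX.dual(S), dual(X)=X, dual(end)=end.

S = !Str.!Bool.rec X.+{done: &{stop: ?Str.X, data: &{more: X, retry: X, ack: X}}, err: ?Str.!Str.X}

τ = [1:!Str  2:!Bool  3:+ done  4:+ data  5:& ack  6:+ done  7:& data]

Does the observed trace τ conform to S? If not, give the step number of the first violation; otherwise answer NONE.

4

[1] !Str  ok  state: !Bool.rec X.…
[2] !Bool  ok  state: rec X.…
[3] + done  ok  state: &{stop: ?Str.rec X.…, data: &{more: rec X.…, retry: rec X.…, ack: rec X.…}}
[4] got + data, protocol expects & stop or & data  ✗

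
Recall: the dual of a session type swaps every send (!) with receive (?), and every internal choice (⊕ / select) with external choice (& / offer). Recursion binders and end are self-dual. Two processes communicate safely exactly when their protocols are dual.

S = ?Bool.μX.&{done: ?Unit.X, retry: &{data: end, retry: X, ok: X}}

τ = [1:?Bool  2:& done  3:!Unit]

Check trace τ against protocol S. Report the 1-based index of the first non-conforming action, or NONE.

3

[1] ?Bool  ok  residual = μX.…
[2] & done  ok  residual = ?Unit.μX.…
[3] got !Unit, protocol expects ?Unit  ✗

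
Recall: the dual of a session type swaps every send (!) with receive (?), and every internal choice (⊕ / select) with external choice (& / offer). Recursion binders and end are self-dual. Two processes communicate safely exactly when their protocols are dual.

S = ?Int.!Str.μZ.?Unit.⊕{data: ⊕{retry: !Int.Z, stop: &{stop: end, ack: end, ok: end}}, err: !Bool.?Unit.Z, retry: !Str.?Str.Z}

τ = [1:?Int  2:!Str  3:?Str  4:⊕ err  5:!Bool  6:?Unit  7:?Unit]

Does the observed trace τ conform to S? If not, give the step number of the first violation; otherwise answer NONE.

@1 ?Int  match  residual = !Str.μZ.…
@2 !Str  match  residual = μZ.…
@3 got ?Str, protocol expects ?Unit  ✗

3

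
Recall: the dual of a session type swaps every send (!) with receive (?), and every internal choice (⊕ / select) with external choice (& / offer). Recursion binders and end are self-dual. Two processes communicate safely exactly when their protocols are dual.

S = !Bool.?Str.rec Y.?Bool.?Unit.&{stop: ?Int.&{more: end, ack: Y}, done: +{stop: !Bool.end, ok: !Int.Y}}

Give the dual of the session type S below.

?Bool.!Str.rec Y.!Bool.!Unit.+{stop: !Int.+{more: end, ack: Y}, done: &{stop: ?Bool.end, ok: ?Int.Y}}

!Bool = ?Bool
  ?Str = !Str
    rec Y = rec Y  (μ self-dual)
      ?Bool = !Bool
        ?Unit = !Unit
          &{stop,done} = +{stop,done}  (external→internal)
            [stop]
              ?Int = !Int
                &{more,ack} = +{more,ack}  (external→internal)
                  [more]
                    end self-dual
                  [ack]
                    Y self-dual
            [done]
              +{stop,ok} = &{stop,ok}  (⊕→&)
                [stop]
                  !Bool = ?Bool
                    end self-dual
                [ok]
                  !Int = ?Int
                    Y self-dual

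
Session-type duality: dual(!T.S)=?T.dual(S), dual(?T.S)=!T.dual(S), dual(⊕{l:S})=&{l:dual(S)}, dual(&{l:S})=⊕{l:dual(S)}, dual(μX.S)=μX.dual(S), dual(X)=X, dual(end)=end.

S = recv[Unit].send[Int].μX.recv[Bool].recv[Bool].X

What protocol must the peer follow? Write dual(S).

send[Unit].recv[Int].μX.send[Bool].send[Bool].X

recv[Unit] ↦ send[Unit]
  send[Int] ↦ recv[Int]
    μX ↦ μX  (binder kept)
      recv[Bool] ↦ send[Bool]
        recv[Bool] ↦ send[Bool]
          X self-dual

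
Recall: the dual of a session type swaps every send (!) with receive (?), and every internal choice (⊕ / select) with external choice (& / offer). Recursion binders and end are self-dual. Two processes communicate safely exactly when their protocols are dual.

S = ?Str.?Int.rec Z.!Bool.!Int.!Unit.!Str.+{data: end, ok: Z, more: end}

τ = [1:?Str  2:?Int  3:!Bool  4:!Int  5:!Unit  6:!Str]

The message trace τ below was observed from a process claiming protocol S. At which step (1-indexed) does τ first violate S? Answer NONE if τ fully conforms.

step 1: ?Str  ok  cont: ?Int.rec Z.…
step 2: ?Int  ok  cont: rec Z.…
step 3: !Bool  ok  cont: !Int.!Unit.!Str.+{data: end, ok: rec Z.…, more: end}
step 4: !Int  ok  cont: !Unit.!Str.+{data: end, ok: rec Z.…, more: end}
step 5: !Unit  ok  cont: !Str.+{data: end, ok: rec Z.…, more: end}
step 6: !Str  ok  cont: +{data: end, ok: rec Z.…, more: end}
all 6 steps conform

NONE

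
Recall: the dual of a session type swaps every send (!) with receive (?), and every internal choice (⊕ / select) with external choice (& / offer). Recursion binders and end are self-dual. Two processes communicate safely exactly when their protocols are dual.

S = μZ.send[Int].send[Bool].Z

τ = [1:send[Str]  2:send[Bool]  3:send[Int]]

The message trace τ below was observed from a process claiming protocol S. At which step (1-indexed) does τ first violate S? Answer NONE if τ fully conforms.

@1 got send[Str], protocol expects send[Int]  ✗

1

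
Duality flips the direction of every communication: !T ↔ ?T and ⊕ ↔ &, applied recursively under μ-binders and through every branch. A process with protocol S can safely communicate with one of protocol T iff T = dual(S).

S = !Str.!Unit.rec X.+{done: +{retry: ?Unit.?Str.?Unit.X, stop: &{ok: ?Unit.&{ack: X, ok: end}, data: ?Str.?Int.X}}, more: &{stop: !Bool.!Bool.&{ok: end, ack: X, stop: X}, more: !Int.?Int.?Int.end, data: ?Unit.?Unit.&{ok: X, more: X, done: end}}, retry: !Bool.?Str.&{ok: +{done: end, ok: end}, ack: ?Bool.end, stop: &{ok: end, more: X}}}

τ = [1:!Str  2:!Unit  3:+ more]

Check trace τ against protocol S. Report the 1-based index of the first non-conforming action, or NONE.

NONE

step 1: !Str  ok  now at !Unit.rec X.…
step 2: !Unit  ok  now at rec X.…
step 3: + more  ok  now at &{stop: !Bool.!Bool.&{ok: end, ack: rec X.…, stop: rec X.…}, more: !Int.?Int.?Int.end, data: ?Unit.?Unit.&{ok: rec X.…, more: rec X.…, done: end}}
all 3 steps conform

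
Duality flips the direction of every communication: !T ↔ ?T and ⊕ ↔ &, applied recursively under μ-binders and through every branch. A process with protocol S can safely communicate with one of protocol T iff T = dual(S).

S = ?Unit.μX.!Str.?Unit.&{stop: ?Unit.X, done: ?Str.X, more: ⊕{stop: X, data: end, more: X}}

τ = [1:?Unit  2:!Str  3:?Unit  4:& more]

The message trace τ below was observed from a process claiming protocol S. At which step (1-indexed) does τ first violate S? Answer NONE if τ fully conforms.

NONE

@1 ?Unit  match  cont: μX.…
@2 !Str  match  cont: ?Unit.&{stop: ?Unit.μX.…, done: ?Str.μX.…, more: ⊕{stop: μX.…, data: end, more: μX.…}}
@3 ?Unit  match  cont: &{stop: ?Unit.μX.…, done: ?Str.μX.…, more: ⊕{stop: μX.…, data: end, more: μX.…}}
@4 & more  match  cont: ⊕{stop: μX.…, data: end, more: μX.…}
τ conforms to S (length 4)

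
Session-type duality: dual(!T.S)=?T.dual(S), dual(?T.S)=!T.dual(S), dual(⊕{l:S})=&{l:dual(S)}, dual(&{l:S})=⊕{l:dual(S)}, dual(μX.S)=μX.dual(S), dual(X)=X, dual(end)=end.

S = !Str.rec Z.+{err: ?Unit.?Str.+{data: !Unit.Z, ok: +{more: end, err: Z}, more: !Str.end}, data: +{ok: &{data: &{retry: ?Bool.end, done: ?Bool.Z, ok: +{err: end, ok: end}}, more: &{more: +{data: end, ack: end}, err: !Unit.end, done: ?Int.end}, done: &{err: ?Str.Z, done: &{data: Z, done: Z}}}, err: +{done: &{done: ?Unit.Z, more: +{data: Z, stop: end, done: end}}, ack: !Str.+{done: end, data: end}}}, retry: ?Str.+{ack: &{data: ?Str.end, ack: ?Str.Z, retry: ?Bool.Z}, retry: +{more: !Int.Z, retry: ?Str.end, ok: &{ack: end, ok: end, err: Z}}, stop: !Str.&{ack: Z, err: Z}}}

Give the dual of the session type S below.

?Str.rec Z.&{err: !Unit.!Str.&{data: ?Unit.Z, ok: &{more: end, err: Z}, more: ?Str.end}, data: &{ok: +{data: +{retry: !Bool.end, done: !Bool.Z, ok: &{err: end, ok: end}}, more: +{more: &{data: end, ack: end}, err: ?Unit.end, done: !Int.end}, done: +{err: !Str.Z, done: +{data: Z, done: Z}}}, err: &{done: +{done: !Unit.Z, more: &{data: Z, stop: end, done: end}}, ack: ?Str.&{done: end, data: end}}}, retry: !Str.&{ack: +{data: !Str.end, ack: !Str.Z, retry: !Bool.Z}, retry: &{more: ?Int.Z, retry: !Str.end, ok: +{ack: end, ok: end, err: Z}}, stop: ?Str.+{ack: Z, err: Z}}}

!Str ↦ ?Str
  rec Z ↦ rec Z  (μ self-dual)
    +{err,data,retry} ↦ &{err,data,retry}  (internal→external)
      [err]
        ?Unit ↦ !Unit
          ?Str ↦ !Str
            +{data,ok,more} ↦ &{data,ok,more}  (internal→external)
              [data]
                !Unit ↦ ?Unit
                  dual(Z) = Z
              [ok]
                +{more,err} ↦ &{more,err}  (internal→external)
                  [more]
                    dual(end) = end
                  [err]
                    dual(Z) = Z
              [more]
                !Str ↦ ?Str
                  dual(end) = end
      [data]
        +{ok,err} ↦ &{ok,err}  (internal→external)
          [ok]
            &{data,more,done} ↦ +{data,more,done}  (offer→select)
              [data]
                &{retry,done,ok} ↦ +{retry,done,ok}  (offer→select)
                  [retry]
                    ?Bool ↦ !Bool
                      dual(end) = end
                  [done]
                    ?Bool ↦ !Bool
                      dual(Z) = Z
                  [ok]
                    +{err,ok} ↦ &{err,ok}  (internal→external)
                      [err]
                        dual(end) = end
                      [ok]
                        dual(end) = end
              [more]
                &{more,err,done} ↦ +{more,err,done}  (offer→select)
                  [more]
                    +{data,ack} ↦ &{data,ack}  (internal→external)
                      [data]
                        dual(end) = end
                      [ack]
                        dual(end) = end
                  [err]
                    !Unit ↦ ?Unit
                      dual(end) = end
                  [done]
                    ?Int ↦ !Int
                      dual(end) = end
              [done]
                &{err,done} ↦ +{err,done}  (offer→select)
                  [err]
                    ?Str ↦ !Str
                      dual(Z) = Z
                  [done]
                    &{data,done} ↦ +{data,done}  (offer→select)
                      [data]
                        dual(Z) = Z
                      [done]
                        dual(Z) = Z
          [err]
            +{done,ack} ↦ &{done,ack}  (internal→external)
              [done]
                &{done,more} ↦ +{done,more}  (offer→select)
                  [done]
                    ?Unit ↦ !Unit
                      dual(Z) = Z
                  [more]
                    +{data,stop,done} ↦ &{data,stop,done}  (internal→external)
                      [data]
                        dual(Z) = Z
                      [stop]
                        dual(end) = end
                      [done]
                        dual(end) = end
              [ack]
                !Str ↦ ?Str
                  +{done,data} ↦ &{done,data}  (internal→external)
                    [done]
                      dual(end) = end
                    [data]
                      dual(end) = end
      [retry]
        ?Str ↦ !Str
          +{ack,retry,stop} ↦ &{ack,retry,stop}  (internal→external)
            [ack]
              &{data,ack,retry} ↦ +{data,ack,retry}  (offer→select)
                [data]
                  ?Str ↦ !Str
                    dual(end) = end
                [ack]
                  ?Str ↦ !Str
                    dual(Z) = Z
                [retry]
                  ?Bool ↦ !Bool
                    dual(Z) = Z
            [retry]
              +{more,retry,ok} ↦ &{more,retry,ok}  (internal→external)
                [more]
                  !Int ↦ ?Int
                    dual(Z) = Z
                [retry]
                  ?Str ↦ !Str
                    dual(end) = end
                [ok]
                  &{ack,ok,err} ↦ +{ack,ok,err}  (offer→select)
                    [ack]
                      dual(end) = end
                    [ok]
                      dual(end) = end
                    [err]
                      dual(Z) = Z
            [stop]
              !Str ↦ ?Str
                &{ack,err} ↦ +{ack,err}  (offer→select)
                  [ack]
                    dual(Z) = Z
                  [err]
                    dual(Z) = Z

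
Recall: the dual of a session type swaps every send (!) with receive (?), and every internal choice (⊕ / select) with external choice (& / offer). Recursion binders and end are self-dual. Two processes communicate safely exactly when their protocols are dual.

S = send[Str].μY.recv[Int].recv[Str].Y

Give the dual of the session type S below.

send[Str] ↦ recv[Str]
  μY ↦ μY  (binder kept)
    recv[Int] ↦ send[Int]
      recv[Str] ↦ send[Str]
        Y self-dual

recv[Str].μY.send[Int].send[Str].Y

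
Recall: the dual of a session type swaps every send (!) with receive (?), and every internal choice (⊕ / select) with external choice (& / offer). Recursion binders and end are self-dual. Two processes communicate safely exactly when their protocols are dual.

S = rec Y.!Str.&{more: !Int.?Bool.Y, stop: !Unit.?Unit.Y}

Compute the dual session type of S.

rec Y = rec Y  (binder kept)
  !Str = ?Str
    &{more,stop} = +{more,stop}  (offer→select)
      case more:
        !Int = ?Int
          ?Bool = !Bool
            Y self-dual
      case stop:
        !Unit = ?Unit
          ?Unit = !Unit
            Y self-dual

rec Y.?Str.+{more: ?Int.!Bool.Y, stop: ?Unit.!Unit.Y}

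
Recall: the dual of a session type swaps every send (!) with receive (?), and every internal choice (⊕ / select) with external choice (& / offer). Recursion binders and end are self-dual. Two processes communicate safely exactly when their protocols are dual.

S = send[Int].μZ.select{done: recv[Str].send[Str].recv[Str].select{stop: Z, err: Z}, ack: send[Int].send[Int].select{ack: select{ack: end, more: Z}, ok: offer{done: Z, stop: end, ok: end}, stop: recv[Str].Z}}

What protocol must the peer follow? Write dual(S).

recv[Int].μZ.offer{done: send[Str].recv[Str].send[Str].offer{stop: Z, err: Z}, ack: recv[Int].recv[Int].offer{ack: offer{ack: end, more: Z}, ok: select{done: Z, stop: end, ok: end}, stop: send[Str].Z}}

send[Int] = recv[Int]
  μZ = μZ  (rec unchanged)
    select{done,ack} = offer{done,ack}  (⊕→&)
      [done]
        recv[Str] = send[Str]
          send[Str] = recv[Str]
            recv[Str] = send[Str]
              select{stop,err} = offer{stop,err}  (⊕→&)
                [stop]
                  Z ↦ Z
                [err]
                  Z ↦ Z
      [ack]
        send[Int] = recv[Int]
          send[Int] = recv[Int]
            select{ack,ok,stop} = offer{ack,ok,stop}  (⊕→&)
              [ack]
                select{ack,more} = offer{ack,more}  (⊕→&)
                  [ack]
                    end ↦ end
                  [more]
                    Z ↦ Z
              [ok]
                offer{done,stop,ok} = select{done,stop,ok}  (&→⊕)
                  [done]
                    Z ↦ Z
                  [stop]
                    end ↦ end
                  [ok]
                    end ↦ end
              [stop]
                recv[Str] = send[Str]
                  Z ↦ Z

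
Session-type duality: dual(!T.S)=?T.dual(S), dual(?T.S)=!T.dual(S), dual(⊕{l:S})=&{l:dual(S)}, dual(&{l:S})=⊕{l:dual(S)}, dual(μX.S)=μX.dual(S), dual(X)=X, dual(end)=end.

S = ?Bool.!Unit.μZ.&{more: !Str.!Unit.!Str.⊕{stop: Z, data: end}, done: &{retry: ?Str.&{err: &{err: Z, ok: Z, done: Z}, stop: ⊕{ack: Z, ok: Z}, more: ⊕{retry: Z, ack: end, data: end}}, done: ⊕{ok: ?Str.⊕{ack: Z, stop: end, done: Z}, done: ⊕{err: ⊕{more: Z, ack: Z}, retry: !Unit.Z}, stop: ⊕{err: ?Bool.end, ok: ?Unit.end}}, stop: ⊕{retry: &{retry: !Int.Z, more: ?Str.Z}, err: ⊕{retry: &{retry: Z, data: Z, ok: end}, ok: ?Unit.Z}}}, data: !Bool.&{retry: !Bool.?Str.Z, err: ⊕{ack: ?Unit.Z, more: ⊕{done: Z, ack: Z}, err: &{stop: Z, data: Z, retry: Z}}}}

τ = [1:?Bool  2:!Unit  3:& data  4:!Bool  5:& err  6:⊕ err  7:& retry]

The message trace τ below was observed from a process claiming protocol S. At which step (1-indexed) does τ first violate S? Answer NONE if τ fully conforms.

[1] ?Bool  ok  state: !Unit.μZ.…
[2] !Unit  ok  state: μZ.…
[3] & data  ok  state: !Bool.&{retry: !Bool.?Str.μZ.…, err: ⊕{ack: ?Unit.μZ.…, more: ⊕{done: μZ.…, ack: μZ.…}, err: &{stop: μZ.…, data: μZ.…, retry: μZ.…}}}
[4] !Bool  ok  state: &{retry: !Bool.?Str.μZ.…, err: ⊕{ack: ?Unit.μZ.…, more: ⊕{done: μZ.…, ack: μZ.…}, err: &{stop: μZ.…, data: μZ.…, retry: μZ.…}}}
[5] & err  ok  state: ⊕{ack: ?Unit.μZ.…, more: ⊕{done: μZ.…, ack: μZ.…}, err: &{stop: μZ.…, data: μZ.…, retry: μZ.…}}
[6] ⊕ err  ok  state: &{stop: μZ.…, data: μZ.…, retry: μZ.…}
[7] & retry  ok  state: μZ.…
τ conforms to S (length 7)

NONE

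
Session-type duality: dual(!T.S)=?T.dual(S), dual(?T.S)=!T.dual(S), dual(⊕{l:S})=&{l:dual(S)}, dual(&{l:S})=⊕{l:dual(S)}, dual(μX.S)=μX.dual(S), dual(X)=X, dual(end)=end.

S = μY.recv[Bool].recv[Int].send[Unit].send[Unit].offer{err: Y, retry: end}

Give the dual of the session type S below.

μY.send[Bool].send[Int].recv[Unit].recv[Unit].select{err: Y, retry: end}

μY → μY  (μ self-dual)
  recv[Bool] → send[Bool]
    recv[Int] → send[Int]
      send[Unit] → recv[Unit]
        send[Unit] → recv[Unit]
          offer{err,retry} → select{err,retry}  (external→internal)
            case err:
              dual(Y) = Y
            case retry:
              dual(end) = end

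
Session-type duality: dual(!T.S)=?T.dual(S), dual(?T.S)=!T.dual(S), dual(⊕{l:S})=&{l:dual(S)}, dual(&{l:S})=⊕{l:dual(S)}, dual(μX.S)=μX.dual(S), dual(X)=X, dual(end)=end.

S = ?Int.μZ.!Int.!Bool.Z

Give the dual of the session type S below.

!Int.μZ.?Int.?Bool.Z

?Int = !Int
  μZ = μZ  (μ self-dual)
    !Int = ?Int
      !Bool = ?Bool
        Z ↦ Z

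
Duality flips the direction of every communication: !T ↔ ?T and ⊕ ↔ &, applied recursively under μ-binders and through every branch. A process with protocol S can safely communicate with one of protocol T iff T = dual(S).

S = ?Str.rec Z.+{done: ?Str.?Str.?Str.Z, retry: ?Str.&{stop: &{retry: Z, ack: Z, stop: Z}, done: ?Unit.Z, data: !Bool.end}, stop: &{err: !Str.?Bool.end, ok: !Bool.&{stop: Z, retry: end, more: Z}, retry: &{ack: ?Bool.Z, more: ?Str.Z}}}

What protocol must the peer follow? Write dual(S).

!Str.rec Z.&{done: !Str.!Str.!Str.Z, retry: !Str.+{stop: +{retry: Z, ack: Z, stop: Z}, done: !Unit.Z, data: ?Bool.end}, stop: +{err: ?Str.!Bool.end, ok: ?Bool.+{stop: Z, retry: end, more: Z}, retry: +{ack: !Bool.Z, more: !Str.Z}}}

?Str → !Str
  rec Z → rec Z  (rec unchanged)
    +{done,retry,stop} → &{done,retry,stop}  (internal→external)
      case done:
        ?Str → !Str
          ?Str → !Str
            ?Str → !Str
              Z self-dual
      case retry:
        ?Str → !Str
          &{stop,done,data} → +{stop,done,data}  (&→⊕)
            case stop:
              &{retry,ack,stop} → +{retry,ack,stop}  (&→⊕)
                case retry:
                  Z self-dual
                case ack:
                  Z self-dual
                case stop:
                  Z self-dual
            case done:
              ?Unit → !Unit
                Z self-dual
            case data:
              !Bool → ?Bool
                end self-dual
      case stop:
        &{err,ok,retry} → +{err,ok,retry}  (&→⊕)
          case err:
            !Str → ?Str
              ?Bool → !Bool
                end self-dual
          case ok:
            !Bool → ?Bool
              &{stop,retry,more} → +{stop,retry,more}  (&→⊕)
                case stop:
                  Z self-dual
                case retry:
                  end self-dual
                case more:
                  Z self-dual
          case retry:
            &{ack,more} → +{ack,more}  (&→⊕)
              case ack:
                ?Bool → !Bool
                  Z self-dual
              case more:
                ?Str → !Str
                  Z self-dual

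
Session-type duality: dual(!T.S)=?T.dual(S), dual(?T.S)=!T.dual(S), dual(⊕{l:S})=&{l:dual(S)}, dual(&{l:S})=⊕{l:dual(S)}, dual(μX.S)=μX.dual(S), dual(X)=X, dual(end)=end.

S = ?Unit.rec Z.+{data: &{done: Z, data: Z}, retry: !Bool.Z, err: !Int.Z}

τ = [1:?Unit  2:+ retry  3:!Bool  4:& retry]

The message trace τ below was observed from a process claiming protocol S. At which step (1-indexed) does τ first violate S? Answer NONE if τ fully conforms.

@1 ?Unit  match  state: rec Z.…
@2 + retry  match  state: !Bool.rec Z.…
@3 !Bool  match  state: rec Z.…
@4 got & retry, protocol expects + data or + retry or + err  ✗

4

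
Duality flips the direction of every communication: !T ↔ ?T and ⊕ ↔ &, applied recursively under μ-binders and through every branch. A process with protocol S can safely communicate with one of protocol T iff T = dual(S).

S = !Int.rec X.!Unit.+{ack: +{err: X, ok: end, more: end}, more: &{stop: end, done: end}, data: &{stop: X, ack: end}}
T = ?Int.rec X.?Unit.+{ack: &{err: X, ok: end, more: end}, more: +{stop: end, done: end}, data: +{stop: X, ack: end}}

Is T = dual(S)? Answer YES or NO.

NO

!Int | ?Int  ok
  rec X | rec X  ok (binder kept)
    !Unit | ?Unit  ok
      +{ack,more,data} | +{ack,more,data}  ✗ choice polarity not flipped — not dual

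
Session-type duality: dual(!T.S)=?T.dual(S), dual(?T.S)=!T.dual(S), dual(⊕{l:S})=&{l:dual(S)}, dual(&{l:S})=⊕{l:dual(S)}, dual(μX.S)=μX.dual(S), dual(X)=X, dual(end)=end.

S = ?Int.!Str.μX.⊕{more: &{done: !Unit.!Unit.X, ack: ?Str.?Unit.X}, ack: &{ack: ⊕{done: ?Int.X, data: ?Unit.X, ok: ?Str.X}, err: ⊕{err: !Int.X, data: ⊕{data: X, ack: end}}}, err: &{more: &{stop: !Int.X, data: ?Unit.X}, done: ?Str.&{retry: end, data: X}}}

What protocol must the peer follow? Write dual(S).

?Int ↦ !Int
  !Str ↦ ?Str
    μX ↦ μX  (rec unchanged)
      ⊕{more,ack,err} ↦ &{more,ack,err}  (select→offer)
        case more:
          &{done,ack} ↦ ⊕{done,ack}  (offer→select)
            case done:
              !Unit ↦ ?Unit
                !Unit ↦ ?Unit
                  X ↦ X
            case ack:
              ?Str ↦ !Str
                ?Unit ↦ !Unit
                  X ↦ X
        case ack:
          &{ack,err} ↦ ⊕{ack,err}  (offer→select)
            case ack:
              ⊕{done,data,ok} ↦ &{done,data,ok}  (select→offer)
                case done:
                  ?Int ↦ !Int
                    X ↦ X
                case data:
                  ?Unit ↦ !Unit
                    X ↦ X
                case ok:
                  ?Str ↦ !Str
                    X ↦ X
            case err:
              ⊕{err,data} ↦ &{err,data}  (select→offer)
                case err:
                  !Int ↦ ?Int
                    X ↦ X
                case data:
                  ⊕{data,ack} ↦ &{data,ack}  (select→offer)
                    case data:
                      X ↦ X
                    case ack:
                      end ↦ end
        case err:
          &{more,done} ↦ ⊕{more,done}  (offer→select)
            case more:
              &{stop,data} ↦ ⊕{stop,data}  (offer→select)
                case stop:
                  !Int ↦ ?Int
                    X ↦ X
                case data:
                  ?Unit ↦ !Unit
                    X ↦ X
            case done:
              ?Str ↦ !Str
                &{retry,data} ↦ ⊕{retry,data}  (offer→select)
                  case retry:
                    end ↦ end
                  case data:
                    X ↦ X

!Int.?Str.μX.&{more: ⊕{done: ?Unit.?Unit.X, ack: !Str.!Unit.X}, ack: ⊕{ack: &{done: !Int.X, data: !Unit.X, ok: !Str.X}, err: &{err: ?Int.X, data: &{data: X, ack: end}}}, err: ⊕{more: ⊕{stop: ?Int.X, data: !Unit.X}, done: !Str.⊕{retry: end, data: X}}}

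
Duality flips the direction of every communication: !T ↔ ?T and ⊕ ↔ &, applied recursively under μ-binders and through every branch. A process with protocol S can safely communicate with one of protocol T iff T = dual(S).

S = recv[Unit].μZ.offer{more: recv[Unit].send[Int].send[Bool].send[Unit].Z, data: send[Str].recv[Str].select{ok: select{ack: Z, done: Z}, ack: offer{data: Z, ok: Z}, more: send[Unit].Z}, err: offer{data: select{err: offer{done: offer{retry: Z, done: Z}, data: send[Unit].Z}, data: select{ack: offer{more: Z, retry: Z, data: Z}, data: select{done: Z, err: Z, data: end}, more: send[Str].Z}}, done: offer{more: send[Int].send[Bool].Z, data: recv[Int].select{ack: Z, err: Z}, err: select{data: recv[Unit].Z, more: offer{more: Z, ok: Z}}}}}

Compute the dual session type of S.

recv[Unit] = send[Unit]
  μZ = μZ  (rec unchanged)
    offer{more,data,err} = select{more,data,err}  (&→⊕)
      [more]
        recv[Unit] = send[Unit]
          send[Int] = recv[Int]
            send[Bool] = recv[Bool]
              send[Unit] = recv[Unit]
                dual(Z) = Z
      [data]
        send[Str] = recv[Str]
          recv[Str] = send[Str]
            select{ok,ack,more} = offer{ok,ack,more}  (internal→external)
              [ok]
                select{ack,done} = offer{ack,done}  (internal→external)
                  [ack]
                    dual(Z) = Z
                  [done]
                    dual(Z) = Z
              [ack]
                offer{data,ok} = select{data,ok}  (&→⊕)
                  [data]
                    dual(Z) = Z
                  [ok]
                    dual(Z) = Z
              [more]
                send[Unit] = recv[Unit]
                  dual(Z) = Z
      [err]
        offer{data,done} = select{data,done}  (&→⊕)
          [data]
            select{err,data} = offer{err,data}  (internal→external)
              [err]
                offer{done,data} = select{done,data}  (&→⊕)
                  [done]
                    offer{retry,done} = select{retry,done}  (&→⊕)
                      [retry]
                        dual(Z) = Z
                      [done]
                        dual(Z) = Z
                  [data]
                    send[Unit] = recv[Unit]
                      dual(Z) = Z
              [data]
                select{ack,data,more} = offer{ack,data,more}  (internal→external)
                  [ack]
                    offer{more,retry,data} = select{more,retry,data}  (&→⊕)
                      [more]
                        dual(Z) = Z
                      [retry]
                        dual(Z) = Z
                      [data]
                        dual(Z) = Z
                  [data]
                    select{done,err,data} = offer{done,err,data}  (internal→external)
                      [done]
                        dual(Z) = Z
                      [err]
                        dual(Z) = Z
                      [data]
                        dual(end) = end
                  [more]
                    send[Str] = recv[Str]
                      dual(Z) = Z
          [done]
            offer{more,data,err} = select{more,data,err}  (&→⊕)
              [more]
                send[Int] = recv[Int]
                  send[Bool] = recv[Bool]
                    dual(Z) = Z
              [data]
                recv[Int] = send[Int]
                  select{ack,err} = offer{ack,err}  (internal→external)
                    [ack]
                      dual(Z) = Z
                    [err]
                      dual(Z) = Z
              [err]
                select{data,more} = offer{data,more}  (internal→external)
                  [data]
                    recv[Unit] = send[Unit]
                      dual(Z) = Z
                  [more]
                    offer{more,ok} = select{more,ok}  (&→⊕)
                      [more]
                        dual(Z) = Z
                      [ok]
                        dual(Z) = Z

send[Unit].μZ.select{more: send[Unit].recv[Int].recv[Bool].recv[Unit].Z, data: recv[Str].send[Str].offer{ok: offer{ack: Z, done: Z}, ack: select{data: Z, ok: Z}, more: recv[Unit].Z}, err: select{data: offer{err: select{done: select{retry: Z, done: Z}, data: recv[Unit].Z}, data: offer{ack: select{more: Z, retry: Z, data: Z}, data: offer{done: Z, err: Z, data: end}, more: recv[Str].Z}}, done: select{more: recv[Int].recv[Bool].Z, data: send[Int].offer{ack: Z, err: Z}, err: offer{data: send[Unit].Z, more: select{more: Z, ok: Z}}}}}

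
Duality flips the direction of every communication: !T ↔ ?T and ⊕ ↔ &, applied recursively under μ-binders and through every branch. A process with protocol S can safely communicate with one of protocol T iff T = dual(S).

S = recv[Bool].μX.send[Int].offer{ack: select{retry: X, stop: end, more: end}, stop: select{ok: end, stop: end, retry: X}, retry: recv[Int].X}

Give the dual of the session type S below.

send[Bool].μX.recv[Int].select{ack: offer{retry: X, stop: end, more: end}, stop: offer{ok: end, stop: end, retry: X}, retry: send[Int].X}

recv[Bool] → send[Bool]
  μX → μX  (rec unchanged)
    send[Int] → recv[Int]
      offer{ack,stop,retry} → select{ack,stop,retry}  (external→internal)
        • ack:
          select{retry,stop,more} → offer{retry,stop,more}  (internal→external)
            • retry:
              X ↦ X
            • stop:
              end ↦ end
            • more:
              end ↦ end
        • stop:
          select{ok,stop,retry} → offer{ok,stop,retry}  (internal→external)
            • ok:
              end ↦ end
            • stop:
              end ↦ end
            • retry:
              X ↦ X
        • retry:
          recv[Int] → send[Int]
            X ↦ X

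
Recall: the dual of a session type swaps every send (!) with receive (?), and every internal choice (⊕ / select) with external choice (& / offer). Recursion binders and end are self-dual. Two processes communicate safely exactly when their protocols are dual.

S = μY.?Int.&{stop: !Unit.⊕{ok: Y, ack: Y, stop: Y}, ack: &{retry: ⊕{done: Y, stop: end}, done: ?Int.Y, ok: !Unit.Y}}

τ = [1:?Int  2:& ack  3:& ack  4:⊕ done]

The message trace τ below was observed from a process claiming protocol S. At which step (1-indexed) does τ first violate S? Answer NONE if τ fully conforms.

[1] ?Int  ✓  now at &{stop: !Unit.⊕{ok: μY.…, ack: μY.…, stop: μY.…}, ack: &{retry: ⊕{done: μY.…, stop: end}, done: ?Int.μY.…, ok: !Unit.μY.…}}
[2] & ack  ✓  now at &{retry: ⊕{done: μY.…, stop: end}, done: ?Int.μY.…, ok: !Unit.μY.…}
[3] got & ack, protocol expects & retry or & done or & ok  ✗

3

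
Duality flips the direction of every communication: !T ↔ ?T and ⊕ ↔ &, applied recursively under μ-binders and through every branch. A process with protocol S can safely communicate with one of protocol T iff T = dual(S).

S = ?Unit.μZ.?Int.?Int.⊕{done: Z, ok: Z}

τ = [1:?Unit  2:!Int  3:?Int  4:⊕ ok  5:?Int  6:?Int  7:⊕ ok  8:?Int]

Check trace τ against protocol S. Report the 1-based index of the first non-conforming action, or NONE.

[1] ?Unit  match  cont: μZ.…
[2] got !Int, protocol expects ?Int  ✗

2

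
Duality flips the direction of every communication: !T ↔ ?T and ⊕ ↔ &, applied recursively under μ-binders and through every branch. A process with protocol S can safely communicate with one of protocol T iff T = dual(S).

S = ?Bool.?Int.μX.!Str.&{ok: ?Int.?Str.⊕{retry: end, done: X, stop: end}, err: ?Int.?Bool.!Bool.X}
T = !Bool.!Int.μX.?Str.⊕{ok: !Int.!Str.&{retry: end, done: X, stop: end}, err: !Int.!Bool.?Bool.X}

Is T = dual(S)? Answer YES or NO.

YES

?Bool vs !Bool  match
  ?Int vs !Int  match
    μX vs μX  match (μ self-dual)
      !Str vs ?Str  match
        &{ok,err} vs ⊕{ok,err}  match labels match
          [ok]
            ?Int vs !Int  match
              ?Str vs !Str  match
                ⊕{retry,done,stop} vs &{retry,done,stop}  match labels match
                  [retry]
                    end vs end  match
                  [done]
                    X vs X  match
                  [stop]
                    end vs end  match
          [err]
            ?Int vs !Int  match
              ?Bool vs !Bool  match
                !Bool vs ?Bool  match
                  X vs X  match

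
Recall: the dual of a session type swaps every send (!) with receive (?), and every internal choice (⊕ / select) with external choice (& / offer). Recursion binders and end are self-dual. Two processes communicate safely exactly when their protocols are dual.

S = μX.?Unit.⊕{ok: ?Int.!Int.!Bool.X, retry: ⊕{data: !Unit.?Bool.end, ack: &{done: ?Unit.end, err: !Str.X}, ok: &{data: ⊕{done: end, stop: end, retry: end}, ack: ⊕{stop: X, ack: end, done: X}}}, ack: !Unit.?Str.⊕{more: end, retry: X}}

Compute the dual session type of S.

μX ↦ μX  (μ self-dual)
  ?Unit ↦ !Unit
    ⊕{ok,retry,ack} ↦ &{ok,retry,ack}  (select→offer)
      • ok:
        ?Int ↦ !Int
          !Int ↦ ?Int
            !Bool ↦ ?Bool
              dual(X) = X
      • retry:
        ⊕{data,ack,ok} ↦ &{data,ack,ok}  (select→offer)
          • data:
            !Unit ↦ ?Unit
              ?Bool ↦ !Bool
                dual(end) = end
          • ack:
            &{done,err} ↦ ⊕{done,err}  (external→internal)
              • done:
                ?Unit ↦ !Unit
                  dual(end) = end
              • err:
                !Str ↦ ?Str
                  dual(X) = X
          • ok:
            &{data,ack} ↦ ⊕{data,ack}  (external→internal)
              • data:
                ⊕{done,stop,retry} ↦ &{done,stop,retry}  (select→offer)
                  • done:
                    dual(end) = end
                  • stop:
                    dual(end) = end
                  • retry:
                    dual(end) = end
              • ack:
                ⊕{stop,ack,done} ↦ &{stop,ack,done}  (select→offer)
                  • stop:
                    dual(X) = X
                  • ack:
                    dual(end) = end
                  • done:
                    dual(X) = X
      • ack:
        !Unit ↦ ?Unit
          ?Str ↦ !Str
            ⊕{more,retry} ↦ &{more,retry}  (select→offer)
              • more:
                dual(end) = end
              • retry:
                dual(X) = X

μX.!Unit.&{ok: !Int.?Int.?Bool.X, retry: &{data: ?Unit.!Bool.end, ack: ⊕{done: !Unit.end, err: ?Str.X}, ok: ⊕{data: &{done: end, stop: end, retry: end}, ack: &{stop: X, ack: end, done: X}}}, ack: ?Unit.!Str.&{more: end, retry: X}}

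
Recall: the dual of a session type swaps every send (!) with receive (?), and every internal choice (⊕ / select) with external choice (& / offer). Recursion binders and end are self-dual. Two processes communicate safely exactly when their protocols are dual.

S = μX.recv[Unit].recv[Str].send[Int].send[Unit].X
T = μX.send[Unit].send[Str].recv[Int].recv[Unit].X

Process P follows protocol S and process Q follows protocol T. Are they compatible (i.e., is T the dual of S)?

YES

μX | μX  match (μ self-dual)
  recv[Unit] | send[Unit]  match
    recv[Str] | send[Str]  match
      send[Int] | recv[Int]  match
        send[Unit] | recv[Unit]  match
          X | X  match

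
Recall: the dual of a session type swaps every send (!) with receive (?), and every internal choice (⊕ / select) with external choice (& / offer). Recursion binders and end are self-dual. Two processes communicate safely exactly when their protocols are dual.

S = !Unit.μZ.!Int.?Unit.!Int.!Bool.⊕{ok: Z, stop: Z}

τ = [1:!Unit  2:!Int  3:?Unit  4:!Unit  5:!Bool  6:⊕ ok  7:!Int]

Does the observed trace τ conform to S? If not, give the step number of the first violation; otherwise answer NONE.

4

step 1: !Unit  match  state: μZ.…
step 2: !Int  match  state: ?Unit.!Int.!Bool.⊕{ok: μZ.…, stop: μZ.…}
step 3: ?Unit  match  state: !Int.!Bool.⊕{ok: μZ.…, stop: μZ.…}
step 4: got !Unit, protocol expects !Int  ✗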